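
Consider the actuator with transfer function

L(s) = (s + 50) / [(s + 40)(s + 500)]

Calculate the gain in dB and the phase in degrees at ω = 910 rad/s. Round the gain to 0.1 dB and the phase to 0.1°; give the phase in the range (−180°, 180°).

At s = jω = j910:
zero (s+50): 50 + j910 → |·| = √(50²+910²) = √830600 ≈ 911.37, ∠ = arctan(910/50) ≈ 86.86°
pole (s+40): 40 + j910 → |·| = √(40²+910²) = √829700 ≈ 910.88, ∠ = arctan(910/40) ≈ 87.48°
pole (s+500): 500 + j910 → |·| = √(500²+910²) = √1078100 ≈ 1038.3, ∠ = arctan(910/500) ≈ 61.21°
|L| = 1 · 911.37 / 9.4577e+05 ≈ 0.00096363
Gain = 20 log₁₀(0.00096363) ≈ -60.32 dB
∠L = 86.86° − 148.69° = -61.83°

-60.3 dB, -61.8°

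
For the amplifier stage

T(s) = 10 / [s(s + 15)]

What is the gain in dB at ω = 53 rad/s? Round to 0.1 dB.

At s = jω = j53:
pole (s+15): 15 + j53 → |·| = √(15²+53²) = √3034 ≈ 55.082, ∠ = arctan(53/15) ≈ 74.20°
pole at origin: |s| = 53, ∠ = 90.00° (in denominator)
|T| = 10 / 2919.3 ≈ 0.0034255
Gain = 20 log₁₀(0.0034255) ≈ -49.31 dB

-49.3 dB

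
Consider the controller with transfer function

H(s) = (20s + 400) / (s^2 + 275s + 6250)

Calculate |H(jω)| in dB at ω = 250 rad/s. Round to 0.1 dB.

Substitute s = j250:
Numerator: 20(j250) + 400 = 400 + j5000
Denominator: (j250)^2 + 275(j250) + 6250 = -56250 + j68750
|N| = √(400² + 5000²) ≈ 5016, ∠N ≈ 85.43°
|D| = √(56250² + 68750²) ≈ 88829, ∠D ≈ 129.29°
|H| = 5016 / 88829 ≈ 0.056468
Gain = 20 log₁₀(0.056468) ≈ -24.96 dB

-25.0 dB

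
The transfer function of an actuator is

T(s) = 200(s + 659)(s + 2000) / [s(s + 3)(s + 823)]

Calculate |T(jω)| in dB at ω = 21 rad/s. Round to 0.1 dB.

At s = jω = j21:
zero (s+659): 659 + j21 → |·| = √(659²+21²) = √434722 ≈ 659.33, ∠ = arctan(21/659) ≈ 1.83°
zero (s+2000): 2000 + j21 → |·| = √(2000²+21²) = √4000441 ≈ 2000.1, ∠ = arctan(21/2000) ≈ 0.60°
pole (s+3): 3 + j21 → |·| = √(3²+21²) = √450 ≈ 21.213, ∠ = arctan(21/3) ≈ 81.87°
pole (s+823): 823 + j21 → |·| = √(823²+21²) = √677770 ≈ 823.27, ∠ = arctan(21/823) ≈ 1.46°
pole at origin: |s| = 21, ∠ = 90.00° (in denominator)
|T| = 200 · 1.3187e+06 / 3.6674e+05 ≈ 719.15
Gain = 20 log₁₀(719.15) ≈ 57.14 dB

57.1 dB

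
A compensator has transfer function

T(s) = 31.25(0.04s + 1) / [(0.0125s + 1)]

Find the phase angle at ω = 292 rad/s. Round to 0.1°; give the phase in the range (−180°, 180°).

At ω = 292 rad/s:
zero (1 + j292·0.04) = 1 + j11.68 → |·| ≈ 11.723, ∠ ≈ 85.11°
pole (1 + j292·0.0125) = 1 + j3.65 → |·| ≈ 3.7845, ∠ ≈ 74.68°
∠T = (85.11°) − (74.68°) = 10.43°

10.4°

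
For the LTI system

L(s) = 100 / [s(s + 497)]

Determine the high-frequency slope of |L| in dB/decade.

Each pole contributes −20 dB/decade at high frequency; each zero contributes +20 dB/decade.
Net: 0 zero(s) − 2 pole(s) → -40 dB/decade.

-40 dB/decade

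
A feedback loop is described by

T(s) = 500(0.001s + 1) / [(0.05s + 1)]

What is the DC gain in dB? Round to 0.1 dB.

T(0) = 500 · 1 / 1 = 500
20 log₁₀(500) ≈ 53.98 dB

54.0 dB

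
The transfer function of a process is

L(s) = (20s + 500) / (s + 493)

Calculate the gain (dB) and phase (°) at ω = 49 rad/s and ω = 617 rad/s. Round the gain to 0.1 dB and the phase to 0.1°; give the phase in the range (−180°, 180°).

ω = 49: 6.9 dB, 57.3°; ω = 617: 23.9 dB, 36.3°

Substitute s = j49:
Numerator: 20(j49) + 500 = 500 + j980
Denominator: (j49) + 493 = 493 + j49
|N| = √(500² + 980²) ≈ 1100.2, ∠N ≈ 62.97°
|D| = √(493² + 49²) ≈ 495.43, ∠D ≈ 5.68°
|L| = 1100.2 / 495.43 ≈ 2.2207
Gain = 20 log₁₀(2.2207) ≈ 6.93 dB
∠L = 62.97° − 5.68° = 57.29°

Substitute s = j617:
Numerator: 20(j617) + 500 = 500 + j12340
Denominator: (j617) + 493 = 493 + j617
|N| = √(500² + 12340²) ≈ 12350, ∠N ≈ 87.68°
|D| = √(493² + 617²) ≈ 789.77, ∠D ≈ 51.37°
|L| = 12350 / 789.77 ≈ 15.637
Gain = 20 log₁₀(15.637) ≈ 23.88 dB
∠L = 87.68° − 51.37° = 36.31°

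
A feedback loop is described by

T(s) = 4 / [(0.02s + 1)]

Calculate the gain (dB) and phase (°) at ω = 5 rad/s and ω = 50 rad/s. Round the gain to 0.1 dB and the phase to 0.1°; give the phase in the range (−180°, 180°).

ω = 5: 12.0 dB, -5.7°; ω = 50: 9.0 dB, -45.0°

At ω = 5 rad/s:
pole (1 + j5·0.02) = 1 + j0.1 → |·| ≈ 1.005, ∠ ≈ 5.71°
|T| = 4 · 1 / (1.005) ≈ 3.9801
Gain = 20 log₁₀(3.9801) ≈ 12.00 dB
∠T = (0°) − (5.71°) = -5.71°

At ω = 50 rad/s:
pole (1 + j50·0.02) = 1 + j1 → |·| ≈ 1.4142, ∠ ≈ 45.00°
|T| = 4 · 1 / (1.4142) ≈ 2.8285
Gain = 20 log₁₀(2.8285) ≈ 9.03 dB
∠T = (0°) − (45.00°) = -45.00°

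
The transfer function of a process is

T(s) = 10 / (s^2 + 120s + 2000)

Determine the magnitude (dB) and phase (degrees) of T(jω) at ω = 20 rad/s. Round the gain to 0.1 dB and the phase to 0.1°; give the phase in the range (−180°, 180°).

-49.2 dB, -56.3°

Substitute s = j20:
Numerator: 10 = 10 + j0
Denominator: (j20)^2 + 120(j20) + 2000 = 1600 + j2400
|N| = √(10² + 0²) ≈ 10, ∠N ≈ 0.00°
|D| = √(1600² + 2400²) ≈ 2884.4, ∠D ≈ 56.31°
|T| = 10 / 2884.4 ≈ 0.0034669
Gain = 20 log₁₀(0.0034669) ≈ -49.20 dB
∠T = 0.00° − 56.31° = -56.31°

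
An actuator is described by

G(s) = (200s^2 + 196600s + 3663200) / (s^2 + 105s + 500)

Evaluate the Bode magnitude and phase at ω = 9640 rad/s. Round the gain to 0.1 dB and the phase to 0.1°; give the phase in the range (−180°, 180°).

Substitute s = j9640:
Numerator: 200(j9640)^2 + 196600(j9640) + 3663200 = -18582256800 + j1895224000
Denominator: (j9640)^2 + 105(j9640) + 500 = -92929100 + j1012200
|N| = √(18582256800² + 1895224000²) ≈ 1.8679e+10, ∠N ≈ 174.18°
|D| = √(92929100² + 1012200²) ≈ 9.2935e+07, ∠D ≈ 179.38°
|G| = 1.8679e+10 / 9.2935e+07 ≈ 200.99
Gain = 20 log₁₀(200.99) ≈ 46.06 dB
∠G = 174.18° − 179.38° = -5.20°

46.1 dB, -5.2°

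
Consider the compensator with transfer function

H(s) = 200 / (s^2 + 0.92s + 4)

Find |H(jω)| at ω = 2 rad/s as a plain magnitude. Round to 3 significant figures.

At s = jω = j2:
quadratic: (j2)² + 0.92·j2 + 4 = 0 + j1.84 → |·| ≈ 1.84, ∠ ≈ 90.00°
|H| = 200 / 1.84 ≈ 108.7

109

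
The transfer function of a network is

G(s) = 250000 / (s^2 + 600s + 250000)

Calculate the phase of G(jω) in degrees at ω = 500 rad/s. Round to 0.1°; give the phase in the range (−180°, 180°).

-90.0°

At s = jω = j500:
quadratic: (j500)² + 600·j500 + 250000 = 0 + j300000 → |·| ≈ 3e+05, ∠ ≈ 90.00°
∠G = 0.00° − 90.00° = -90.00°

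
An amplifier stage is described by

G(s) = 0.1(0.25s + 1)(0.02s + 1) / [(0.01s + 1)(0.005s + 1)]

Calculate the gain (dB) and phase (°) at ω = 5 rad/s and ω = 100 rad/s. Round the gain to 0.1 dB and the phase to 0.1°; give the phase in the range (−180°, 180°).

ω = 5: -15.9 dB, 52.8°; ω = 100: 11.0 dB, 79.6°

At ω = 5 rad/s:
zero (1 + j5·0.25) = 1 + j1.25 → |·| ≈ 1.6008, ∠ ≈ 51.34°
zero (1 + j5·0.02) = 1 + j0.1 → |·| ≈ 1.005, ∠ ≈ 5.71°
pole (1 + j5·0.01) = 1 + j0.05 → |·| ≈ 1.0012, ∠ ≈ 2.86°
pole (1 + j5·0.005) = 1 + j0.025 → |·| ≈ 1.0003, ∠ ≈ 1.43°
|G| = 0.1 · 1.6008 · 1.005 / (1.0012 · 1.0003) ≈ 0.16064
Gain = 20 log₁₀(0.16064) ≈ -15.88 dB
∠G = (51.34° + 5.71°) − (2.86° + 1.43°) = 52.76°

At ω = 100 rad/s:
zero (1 + j100·0.25) = 1 + j25 → |·| ≈ 25.02, ∠ ≈ 87.71°
zero (1 + j100·0.02) = 1 + j2 → |·| ≈ 2.2361, ∠ ≈ 63.43°
pole (1 + j100·0.01) = 1 + j1 → |·| ≈ 1.4142, ∠ ≈ 45.00°
pole (1 + j100·0.005) = 1 + j0.5 → |·| ≈ 1.118, ∠ ≈ 26.57°
|G| = 0.1 · 25.02 · 2.2361 / (1.4142 · 1.118) ≈ 3.5386
Gain = 20 log₁₀(3.5386) ≈ 10.98 dB
∠G = (87.71° + 63.43°) − (45.00° + 26.57°) = 79.57°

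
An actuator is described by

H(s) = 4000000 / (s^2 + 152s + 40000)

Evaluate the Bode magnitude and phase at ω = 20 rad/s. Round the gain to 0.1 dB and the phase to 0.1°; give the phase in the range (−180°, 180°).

At s = jω = j20:
quadratic: (j20)² + 152·j20 + 40000 = 39600 + j3040 → |·| ≈ 39717, ∠ ≈ 4.39°
|H| = 4000000 / 39717 ≈ 100.71
Gain = 20 log₁₀(100.71) ≈ 40.06 dB
∠H = 0.00° − 4.39° = -4.39°

40.1 dB, -4.4°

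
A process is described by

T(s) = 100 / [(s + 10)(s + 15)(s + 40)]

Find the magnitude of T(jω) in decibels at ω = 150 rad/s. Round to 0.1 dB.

At s = jω = j150:
pole (s+10): 10 + j150 → |·| = √(10²+150²) = √22600 ≈ 150.33, ∠ = arctan(150/10) ≈ 86.19°
pole (s+15): 15 + j150 → |·| = √(15²+150²) = √22725 ≈ 150.75, ∠ = arctan(150/15) ≈ 84.29°
pole (s+40): 40 + j150 → |·| = √(40²+150²) = √24100 ≈ 155.24, ∠ = arctan(150/40) ≈ 75.07°
|T| = 100 / 3.5181e+06 ≈ 2.8424e-05
Gain = 20 log₁₀(2.8424e-05) ≈ -90.93 dB

-90.9 dB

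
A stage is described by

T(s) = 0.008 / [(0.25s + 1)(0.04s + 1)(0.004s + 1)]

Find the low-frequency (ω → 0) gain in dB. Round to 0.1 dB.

-41.9 dB

T(0) = 0.008 · 1 / 1 = 0.008
20 log₁₀(0.008) ≈ -41.94 dB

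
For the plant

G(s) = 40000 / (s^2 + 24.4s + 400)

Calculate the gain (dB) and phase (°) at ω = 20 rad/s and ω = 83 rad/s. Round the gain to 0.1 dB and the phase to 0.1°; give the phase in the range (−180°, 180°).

At s = jω = j20:
quadratic: (j20)² + 24.4·j20 + 400 = 0 + j488 → |·| ≈ 488, ∠ ≈ 90.00°
|G| = 40000 / 488 ≈ 81.967
Gain = 20 log₁₀(81.967) ≈ 38.27 dB
∠G = 0.00° − 90.00° = -90.00°

At s = jω = j83:
quadratic: (j83)² + 24.4·j83 + 400 = -6489 + j2025.2 → |·| ≈ 6797.7, ∠ ≈ 162.67°
|G| = 40000 / 6797.7 ≈ 5.8843
Gain = 20 log₁₀(5.8843) ≈ 15.39 dB
∠G = 0.00° − 162.67° = -162.67°

ω = 20: 38.3 dB, -90.0°; ω = 83: 15.4 dB, -162.7°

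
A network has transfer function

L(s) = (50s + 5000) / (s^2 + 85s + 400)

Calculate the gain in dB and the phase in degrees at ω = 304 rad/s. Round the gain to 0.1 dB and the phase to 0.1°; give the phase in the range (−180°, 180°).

Substitute s = j304:
Numerator: 50(j304) + 5000 = 5000 + j15200
Denominator: (j304)^2 + 85(j304) + 400 = -92016 + j25840
|N| = √(5000² + 15200²) ≈ 16001, ∠N ≈ 71.79°
|D| = √(92016² + 25840²) ≈ 95575, ∠D ≈ 164.31°
|L| = 16001 / 95575 ≈ 0.16742
Gain = 20 log₁₀(0.16742) ≈ -15.52 dB
∠L = 71.79° − 164.31° = -92.52°

-15.5 dB, -92.5°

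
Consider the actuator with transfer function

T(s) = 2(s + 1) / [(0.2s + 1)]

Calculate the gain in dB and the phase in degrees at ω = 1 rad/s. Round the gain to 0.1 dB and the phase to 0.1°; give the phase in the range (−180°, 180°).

8.9 dB, 33.7°

At ω = 1 rad/s:
zero (1 + j1·1) = 1 + j1 → |·| ≈ 1.4142, ∠ ≈ 45.00°
pole (1 + j1·0.2) = 1 + j0.2 → |·| ≈ 1.0198, ∠ ≈ 11.31°
|T| = 2 · 1.4142 / (1.0198) ≈ 2.7735
Gain = 20 log₁₀(2.7735) ≈ 8.86 dB
∠T = (45.00°) − (11.31°) = 33.69°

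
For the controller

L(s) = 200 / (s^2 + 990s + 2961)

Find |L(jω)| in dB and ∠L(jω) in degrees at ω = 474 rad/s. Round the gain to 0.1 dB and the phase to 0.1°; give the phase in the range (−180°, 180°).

-68.3 dB, -115.3°

Substitute s = j474:
Numerator: 200 = 200 + j0
Denominator: (j474)^2 + 990(j474) + 2961 = -221715 + j469260
|N| = √(200² + 0²) ≈ 200, ∠N ≈ 0.00°
|D| = √(221715² + 469260²) ≈ 5.19e+05, ∠D ≈ 115.29°
|L| = 200 / 5.19e+05 ≈ 0.00038536
Gain = 20 log₁₀(0.00038536) ≈ -68.28 dB
∠L = 0.00° − 115.29° = -115.29°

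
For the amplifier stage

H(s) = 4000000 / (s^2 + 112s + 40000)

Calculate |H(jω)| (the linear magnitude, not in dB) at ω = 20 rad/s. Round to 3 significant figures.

101

At s = jω = j20:
quadratic: (j20)² + 112·j20 + 40000 = 39600 + j2240 → |·| ≈ 39663, ∠ ≈ 3.24°
|H| = 4000000 / 39663 ≈ 100.85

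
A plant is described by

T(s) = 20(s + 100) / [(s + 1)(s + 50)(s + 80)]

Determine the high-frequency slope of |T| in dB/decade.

Each pole contributes −20 dB/decade at high frequency; each zero contributes +20 dB/decade.
Net: 1 zero(s) − 3 pole(s) → -40 dB/decade.

-40 dB/decade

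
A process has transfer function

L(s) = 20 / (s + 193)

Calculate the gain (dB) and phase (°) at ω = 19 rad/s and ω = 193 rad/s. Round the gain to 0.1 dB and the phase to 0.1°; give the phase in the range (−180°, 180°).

ω = 19: -19.7 dB, -5.6°; ω = 193: -22.7 dB, -45.0°

At s = jω = j19:
pole (s+193): 193 + j19 → |·| = √(193²+19²) = √37610 ≈ 193.93, ∠ = arctan(19/193) ≈ 5.62°
|L| = 20 / 193.93 ≈ 0.10313
Gain = 20 log₁₀(0.10313) ≈ -19.73 dB
∠L = 0.00° − 5.62° = -5.62°

At s = jω = j193:
pole (s+193): 193 + j193 → |·| = √(193²+193²) = √74498 ≈ 272.94, ∠ = arctan(193/193) ≈ 45.00°
|L| = 20 / 272.94 ≈ 0.073276
Gain = 20 log₁₀(0.073276) ≈ -22.70 dB
∠L = 0.00° − 45.00° = -45.00°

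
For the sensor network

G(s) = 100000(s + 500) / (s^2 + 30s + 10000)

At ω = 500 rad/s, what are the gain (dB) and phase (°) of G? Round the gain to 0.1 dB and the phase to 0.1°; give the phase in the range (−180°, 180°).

At s = jω = j500:
zero (s+500): 500 + j500 → |·| = √(500²+500²) = √500000 ≈ 707.11, ∠ = arctan(500/500) ≈ 45.00°
quadratic: (j500)² + 30·j500 + 10000 = -240000 + j15000 → |·| ≈ 2.4047e+05, ∠ ≈ 176.42°
|G| = 100000 · 707.11 / 2.4047e+05 ≈ 294.05
Gain = 20 log₁₀(294.05) ≈ 49.37 dB
∠G = 45.00° − 176.42° = -131.42°

49.4 dB, -131.4°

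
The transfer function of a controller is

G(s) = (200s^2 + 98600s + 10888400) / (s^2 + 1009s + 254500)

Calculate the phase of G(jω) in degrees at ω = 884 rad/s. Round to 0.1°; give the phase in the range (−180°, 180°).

Substitute s = j884:
Numerator: 200(j884)^2 + 98600(j884) + 10888400 = -145402800 + j87162400
Denominator: (j884)^2 + 1009(j884) + 254500 = -526956 + j891956
|N| = √(145402800² + 87162400²) ≈ 1.6953e+08, ∠N ≈ 149.06°
|D| = √(526956² + 891956²) ≈ 1.036e+06, ∠D ≈ 120.57°
∠G = 149.06° − 120.57° = 28.49°

28.5°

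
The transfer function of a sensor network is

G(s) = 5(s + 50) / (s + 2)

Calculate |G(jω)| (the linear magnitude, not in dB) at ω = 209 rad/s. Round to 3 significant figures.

At s = jω = j209:
zero (s+50): 50 + j209 → |·| = √(50²+209²) = √46181 ≈ 214.9, ∠ = arctan(209/50) ≈ 76.55°
pole (s+2): 2 + j209 → |·| = √(2²+209²) = √43685 ≈ 209.01, ∠ = arctan(209/2) ≈ 89.45°
|G| = 5 · 214.9 / 209.01 ≈ 5.1409

5.14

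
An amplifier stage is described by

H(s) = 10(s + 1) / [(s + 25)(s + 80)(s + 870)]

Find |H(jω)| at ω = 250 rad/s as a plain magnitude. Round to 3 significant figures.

4.19e-05

At s = jω = j250:
zero (s+1): 1 + j250 → |·| = √(1²+250²) = √62501 ≈ 250, ∠ = arctan(250/1) ≈ 89.77°
pole (s+25): 25 + j250 → |·| = √(25²+250²) = √63125 ≈ 251.25, ∠ = arctan(250/25) ≈ 84.29°
pole (s+80): 80 + j250 → |·| = √(80²+250²) = √68900 ≈ 262.49, ∠ = arctan(250/80) ≈ 72.26°
pole (s+870): 870 + j250 → |·| = √(870²+250²) = √819400 ≈ 905.21, ∠ = arctan(250/870) ≈ 16.03°
|H| = 10 · 250 / 5.9699e+07 ≈ 4.1877e-05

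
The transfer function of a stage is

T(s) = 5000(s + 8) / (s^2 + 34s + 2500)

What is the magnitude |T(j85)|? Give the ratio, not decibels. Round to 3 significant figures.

At s = jω = j85:
zero (s+8): 8 + j85 → |·| = √(8²+85²) = √7289 ≈ 85.376, ∠ = arctan(85/8) ≈ 84.62°
quadratic: (j85)² + 34·j85 + 2500 = -4725 + j2890 → |·| ≈ 5538.7, ∠ ≈ 148.55°
|T| = 5000 · 85.376 / 5538.7 ≈ 77.072

77.1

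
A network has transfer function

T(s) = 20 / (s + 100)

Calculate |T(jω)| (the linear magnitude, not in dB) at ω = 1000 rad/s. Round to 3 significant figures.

Substitute s = j1000:
Numerator: 20 = 20 + j0
Denominator: (j1000) + 100 = 100 + j1000
|N| = √(20² + 0²) ≈ 20, ∠N ≈ 0.00°
|D| = √(100² + 1000²) ≈ 1005, ∠D ≈ 84.29°
|T| = 20 / 1005 ≈ 0.0199

0.0199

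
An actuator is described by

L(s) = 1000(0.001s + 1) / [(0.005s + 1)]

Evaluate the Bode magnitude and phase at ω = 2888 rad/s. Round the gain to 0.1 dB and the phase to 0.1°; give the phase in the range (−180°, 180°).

At ω = 2888 rad/s:
zero (1 + j2888·0.001) = 1 + j2.888 → |·| ≈ 3.0562, ∠ ≈ 70.90°
pole (1 + j2888·0.005) = 1 + j14.44 → |·| ≈ 14.475, ∠ ≈ 86.04°
|L| = 1000 · 3.0562 / (14.475) ≈ 211.14
Gain = 20 log₁₀(211.14) ≈ 46.49 dB
∠L = (70.90°) − (86.04°) = -15.14°

46.5 dB, -15.1°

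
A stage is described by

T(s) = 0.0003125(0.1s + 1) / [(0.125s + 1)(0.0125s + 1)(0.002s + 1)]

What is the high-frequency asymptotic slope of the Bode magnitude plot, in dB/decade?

Each pole contributes −20 dB/decade at high frequency; each zero contributes +20 dB/decade.
Net: 1 zero(s) − 3 pole(s) → -40 dB/decade.

-40 dB/decade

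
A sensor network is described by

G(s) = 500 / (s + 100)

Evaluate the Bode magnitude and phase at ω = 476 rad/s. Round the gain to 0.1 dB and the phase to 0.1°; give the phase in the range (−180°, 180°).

Substitute s = j476:
Numerator: 500 = 500 + j0
Denominator: (j476) + 100 = 100 + j476
|N| = √(500² + 0²) ≈ 500, ∠N ≈ 0.00°
|D| = √(100² + 476²) ≈ 486.39, ∠D ≈ 78.14°
|G| = 500 / 486.39 ≈ 1.028
Gain = 20 log₁₀(1.028) ≈ 0.24 dB
∠G = 0.00° − 78.14° = -78.14°

0.2 dB, -78.1°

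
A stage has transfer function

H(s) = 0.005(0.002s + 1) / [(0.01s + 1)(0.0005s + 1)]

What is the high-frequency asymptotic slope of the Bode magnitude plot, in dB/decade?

-20 dB/decade

Each pole contributes −20 dB/decade at high frequency; each zero contributes +20 dB/decade.
Net: 1 zero(s) − 2 pole(s) → -20 dB/decade.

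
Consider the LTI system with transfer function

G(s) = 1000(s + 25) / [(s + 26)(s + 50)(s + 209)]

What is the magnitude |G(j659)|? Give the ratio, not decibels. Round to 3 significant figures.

At s = jω = j659:
zero (s+25): 25 + j659 → |·| = √(25²+659²) = √434906 ≈ 659.47, ∠ = arctan(659/25) ≈ 87.83°
pole (s+26): 26 + j659 → |·| = √(26²+659²) = √434957 ≈ 659.51, ∠ = arctan(659/26) ≈ 87.74°
pole (s+50): 50 + j659 → |·| = √(50²+659²) = √436781 ≈ 660.89, ∠ = arctan(659/50) ≈ 85.66°
pole (s+209): 209 + j659 → |·| = √(209²+659²) = √477962 ≈ 691.35, ∠ = arctan(659/209) ≈ 72.40°
|G| = 1000 · 659.47 / 3.0133e+08 ≈ 0.0021885

0.00219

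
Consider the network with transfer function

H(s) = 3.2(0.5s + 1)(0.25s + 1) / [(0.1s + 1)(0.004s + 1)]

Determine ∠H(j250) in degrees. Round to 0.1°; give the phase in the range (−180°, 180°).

45.9°

At ω = 250 rad/s:
zero (1 + j250·0.5) = 1 + j125 → |·| ≈ 125, ∠ ≈ 89.54°
zero (1 + j250·0.25) = 1 + j62.5 → |·| ≈ 62.508, ∠ ≈ 89.08°
pole (1 + j250·0.1) = 1 + j25 → |·| ≈ 25.02, ∠ ≈ 87.71°
pole (1 + j250·0.004) = 1 + j1 → |·| ≈ 1.4142, ∠ ≈ 45.00°
∠H = (89.54° + 89.08°) − (87.71° + 45.00°) = 45.91°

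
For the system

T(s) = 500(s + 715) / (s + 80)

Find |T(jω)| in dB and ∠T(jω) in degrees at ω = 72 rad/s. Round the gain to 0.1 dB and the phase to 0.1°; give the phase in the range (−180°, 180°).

70.5 dB, -36.2°

At s = jω = j72:
zero (s+715): 715 + j72 → |·| = √(715²+72²) = √516409 ≈ 718.62, ∠ = arctan(72/715) ≈ 5.75°
pole (s+80): 80 + j72 → |·| = √(80²+72²) = √11584 ≈ 107.63, ∠ = arctan(72/80) ≈ 41.99°
|T| = 500 · 718.62 / 107.63 ≈ 3338.4
Gain = 20 log₁₀(3338.4) ≈ 70.47 dB
∠T = 5.75° − 41.99° = -36.24°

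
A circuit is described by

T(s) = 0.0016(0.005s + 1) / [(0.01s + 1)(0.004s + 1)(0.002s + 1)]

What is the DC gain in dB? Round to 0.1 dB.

T(0) = 0.0016 · 1 / 1 = 0.0016
20 log₁₀(0.0016) ≈ -55.92 dB

-55.9 dB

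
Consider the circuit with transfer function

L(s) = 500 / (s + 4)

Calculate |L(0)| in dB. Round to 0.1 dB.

41.9 dB

L(0) = 500 / 4 = 125
20 log₁₀(125) ≈ 41.94 dB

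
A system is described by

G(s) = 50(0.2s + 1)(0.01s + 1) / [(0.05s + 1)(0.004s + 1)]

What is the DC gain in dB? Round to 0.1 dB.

34.0 dB

G(0) = 50 · 1 / 1 = 50
20 log₁₀(50) ≈ 33.98 dB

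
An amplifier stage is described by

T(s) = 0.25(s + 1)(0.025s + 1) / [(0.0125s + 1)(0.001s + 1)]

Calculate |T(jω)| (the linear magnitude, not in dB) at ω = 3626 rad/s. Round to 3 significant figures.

482

At ω = 3626 rad/s:
zero (1 + j3626·1) = 1 + j3626 → |·| ≈ 3626, ∠ ≈ 89.98°
zero (1 + j3626·0.025) = 1 + j90.65 → |·| ≈ 90.656, ∠ ≈ 89.37°
pole (1 + j3626·0.0125) = 1 + j45.325 → |·| ≈ 45.336, ∠ ≈ 88.74°
pole (1 + j3626·0.001) = 1 + j3.626 → |·| ≈ 3.7614, ∠ ≈ 74.58°
|T| = 0.25 · 3626 · 90.656 / (45.336 · 3.7614) ≈ 481.92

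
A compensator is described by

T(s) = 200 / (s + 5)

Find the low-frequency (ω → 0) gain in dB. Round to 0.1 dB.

32.0 dB

T(0) = 200 / 5 = 40
20 log₁₀(40) ≈ 32.04 dB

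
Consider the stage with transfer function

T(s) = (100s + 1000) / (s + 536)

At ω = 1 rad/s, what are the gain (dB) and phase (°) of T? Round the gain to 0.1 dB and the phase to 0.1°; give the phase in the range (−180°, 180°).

Substitute s = j1:
Numerator: 100(j1) + 1000 = 1000 + j100
Denominator: (j1) + 536 = 536 + j1
|N| = √(1000² + 100²) ≈ 1005, ∠N ≈ 5.71°
|D| = √(536² + 1²) ≈ 536, ∠D ≈ 0.11°
|T| = 1005 / 536 ≈ 1.875
Gain = 20 log₁₀(1.875) ≈ 5.46 dB
∠T = 5.71° − 0.11° = 5.60°

5.5 dB, 5.6°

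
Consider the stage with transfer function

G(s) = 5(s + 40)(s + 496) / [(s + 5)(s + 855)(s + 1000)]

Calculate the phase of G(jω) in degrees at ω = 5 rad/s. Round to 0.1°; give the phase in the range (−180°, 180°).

At s = jω = j5:
zero (s+40): 40 + j5 → |·| = √(40²+5²) = √1625 ≈ 40.311, ∠ = arctan(5/40) ≈ 7.13°
zero (s+496): 496 + j5 → |·| = √(496²+5²) = √246041 ≈ 496.03, ∠ = arctan(5/496) ≈ 0.58°
pole (s+5): 5 + j5 → |·| = √(5²+5²) = √50 ≈ 7.0711, ∠ = arctan(5/5) ≈ 45.00°
pole (s+855): 855 + j5 → |·| = √(855²+5²) = √731050 ≈ 855.01, ∠ = arctan(5/855) ≈ 0.34°
pole (s+1000): 1000 + j5 → |·| = √(1000²+5²) = √1000025 ≈ 1000, ∠ = arctan(5/1000) ≈ 0.29°
∠G = 7.71° − 45.63° = -37.92°

-37.9°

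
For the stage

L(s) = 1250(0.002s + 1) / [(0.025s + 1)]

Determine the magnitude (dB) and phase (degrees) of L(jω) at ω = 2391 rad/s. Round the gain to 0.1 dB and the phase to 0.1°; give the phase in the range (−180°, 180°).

40.2 dB, -10.9°

At ω = 2391 rad/s:
zero (1 + j2391·0.002) = 1 + j4.782 → |·| ≈ 4.8854, ∠ ≈ 78.19°
pole (1 + j2391·0.025) = 1 + j59.775 → |·| ≈ 59.783, ∠ ≈ 89.04°
|L| = 1250 · 4.8854 / (59.783) ≈ 102.15
Gain = 20 log₁₀(102.15) ≈ 40.18 dB
∠L = (78.19°) − (89.04°) = -10.85°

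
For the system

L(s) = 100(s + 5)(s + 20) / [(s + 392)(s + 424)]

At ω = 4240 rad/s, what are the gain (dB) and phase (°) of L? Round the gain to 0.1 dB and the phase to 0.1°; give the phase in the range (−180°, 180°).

At s = jω = j4240:
zero (s+5): 5 + j4240 → |·| = √(5²+4240²) = √17977625 ≈ 4240, ∠ = arctan(4240/5) ≈ 89.93°
zero (s+20): 20 + j4240 → |·| = √(20²+4240²) = √17978000 ≈ 4240, ∠ = arctan(4240/20) ≈ 89.73°
pole (s+392): 392 + j4240 → |·| = √(392²+4240²) = √18131264 ≈ 4258.1, ∠ = arctan(4240/392) ≈ 84.72°
pole (s+424): 424 + j4240 → |·| = √(424²+4240²) = √18157376 ≈ 4261.1, ∠ = arctan(4240/424) ≈ 84.29°
|L| = 100 · 1.7978e+07 / 1.8144e+07 ≈ 99.085
Gain = 20 log₁₀(99.085) ≈ 39.92 dB
∠L = 179.66° − 169.01° = 10.65°

39.9 dB, 10.7°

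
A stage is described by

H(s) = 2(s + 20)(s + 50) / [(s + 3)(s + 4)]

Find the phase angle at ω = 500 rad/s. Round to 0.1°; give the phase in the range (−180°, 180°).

At s = jω = j500:
zero (s+20): 20 + j500 → |·| = √(20²+500²) = √250400 ≈ 500.4, ∠ = arctan(500/20) ≈ 87.71°
zero (s+50): 50 + j500 → |·| = √(50²+500²) = √252500 ≈ 502.49, ∠ = arctan(500/50) ≈ 84.29°
pole (s+3): 3 + j500 → |·| = √(3²+500²) = √250009 ≈ 500.01, ∠ = arctan(500/3) ≈ 89.66°
pole (s+4): 4 + j500 → |·| = √(4²+500²) = √250016 ≈ 500.02, ∠ = arctan(500/4) ≈ 89.54°
∠H = 172.00° − 179.20° = -7.20°

-7.2°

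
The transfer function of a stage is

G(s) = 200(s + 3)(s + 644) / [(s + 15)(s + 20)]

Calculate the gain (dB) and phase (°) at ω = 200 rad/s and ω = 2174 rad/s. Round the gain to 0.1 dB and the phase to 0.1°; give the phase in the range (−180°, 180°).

ω = 200: 56.5 dB, -63.6°; ω = 2174: 46.4 dB, -15.7°

At s = jω = j200:
zero (s+3): 3 + j200 → |·| = √(3²+200²) = √40009 ≈ 200.02, ∠ = arctan(200/3) ≈ 89.14°
zero (s+644): 644 + j200 → |·| = √(644²+200²) = √454736 ≈ 674.34, ∠ = arctan(200/644) ≈ 17.25°
pole (s+15): 15 + j200 → |·| = √(15²+200²) = √40225 ≈ 200.56, ∠ = arctan(200/15) ≈ 85.71°
pole (s+20): 20 + j200 → |·| = √(20²+200²) = √40400 ≈ 201, ∠ = arctan(200/20) ≈ 84.29°
|G| = 200 · 1.3488e+05 / 40313 ≈ 669.16
Gain = 20 log₁₀(669.16) ≈ 56.51 dB
∠G = 106.39° − 170.00° = -63.61°

At s = jω = j2174:
zero (s+3): 3 + j2174 → |·| = √(3²+2174²) = √4726285 ≈ 2174, ∠ = arctan(2174/3) ≈ 89.92°
zero (s+644): 644 + j2174 → |·| = √(644²+2174²) = √5141012 ≈ 2267.4, ∠ = arctan(2174/644) ≈ 73.50°
pole (s+15): 15 + j2174 → |·| = √(15²+2174²) = √4726501 ≈ 2174.1, ∠ = arctan(2174/15) ≈ 89.60°
pole (s+20): 20 + j2174 → |·| = √(20²+2174²) = √4726676 ≈ 2174.1, ∠ = arctan(2174/20) ≈ 89.47°
|G| = 200 · 4.9293e+06 / 4.7267e+06 ≈ 208.57
Gain = 20 log₁₀(208.57) ≈ 46.39 dB
∠G = 163.42° − 179.07° = -15.65°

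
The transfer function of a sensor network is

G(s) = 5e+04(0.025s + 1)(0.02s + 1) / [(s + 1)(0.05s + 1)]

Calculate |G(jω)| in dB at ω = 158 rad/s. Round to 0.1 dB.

At ω = 158 rad/s:
zero (1 + j158·0.025) = 1 + j3.95 → |·| ≈ 4.0746, ∠ ≈ 75.79°
zero (1 + j158·0.02) = 1 + j3.16 → |·| ≈ 3.3145, ∠ ≈ 72.44°
pole (1 + j158·1) = 1 + j158 → |·| ≈ 158, ∠ ≈ 89.64°
pole (1 + j158·0.05) = 1 + j7.9 → |·| ≈ 7.963, ∠ ≈ 82.79°
|G| = 5e+04 · 4.0746 · 3.3145 / (158 · 7.963) ≈ 536.71
Gain = 20 log₁₀(536.71) ≈ 54.59 dB

54.6 dB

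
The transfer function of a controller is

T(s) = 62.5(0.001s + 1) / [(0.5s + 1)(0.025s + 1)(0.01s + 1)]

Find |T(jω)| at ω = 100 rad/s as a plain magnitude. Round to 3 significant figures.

0.330

At ω = 100 rad/s:
zero (1 + j100·0.001) = 1 + j0.1 → |·| ≈ 1.005, ∠ ≈ 5.71°
pole (1 + j100·0.5) = 1 + j50 → |·| ≈ 50.01, ∠ ≈ 88.85°
pole (1 + j100·0.025) = 1 + j2.5 → |·| ≈ 2.6926, ∠ ≈ 68.20°
pole (1 + j100·0.01) = 1 + j1 → |·| ≈ 1.4142, ∠ ≈ 45.00°
|T| = 62.5 · 1.005 / (50.01 · 2.6926 · 1.4142) ≈ 0.32984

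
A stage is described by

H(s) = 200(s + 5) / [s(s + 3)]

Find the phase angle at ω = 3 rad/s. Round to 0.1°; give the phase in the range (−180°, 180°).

-104.0°

At s = jω = j3:
zero (s+5): 5 + j3 → |·| = √(5²+3²) = √34 ≈ 5.831, ∠ = arctan(3/5) ≈ 30.96°
pole (s+3): 3 + j3 → |·| = √(3²+3²) = √18 ≈ 4.2426, ∠ = arctan(3/3) ≈ 45.00°
pole at origin: |s| = 3, ∠ = 90.00° (in denominator)
∠H = 30.96° − 135.00° = -104.04°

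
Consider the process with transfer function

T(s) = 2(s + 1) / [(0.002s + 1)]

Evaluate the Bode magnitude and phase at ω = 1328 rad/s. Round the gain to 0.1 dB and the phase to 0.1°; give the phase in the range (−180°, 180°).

At ω = 1328 rad/s:
zero (1 + j1328·1) = 1 + j1328 → |·| ≈ 1328, ∠ ≈ 89.96°
pole (1 + j1328·0.002) = 1 + j2.656 → |·| ≈ 2.838, ∠ ≈ 69.37°
|T| = 2 · 1328 / (2.838) ≈ 935.87
Gain = 20 log₁₀(935.87) ≈ 59.42 dB
∠T = (89.96°) − (69.37°) = 20.59°

59.4 dB, 20.6°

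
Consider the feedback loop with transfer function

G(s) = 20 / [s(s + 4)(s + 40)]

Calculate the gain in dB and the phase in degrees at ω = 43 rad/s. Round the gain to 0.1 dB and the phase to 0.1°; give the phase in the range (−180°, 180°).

-74.7 dB, 138.2°

At s = jω = j43:
pole (s+4): 4 + j43 → |·| = √(4²+43²) = √1865 ≈ 43.186, ∠ = arctan(43/4) ≈ 84.69°
pole (s+40): 40 + j43 → |·| = √(40²+43²) = √3449 ≈ 58.728, ∠ = arctan(43/40) ≈ 47.07°
pole at origin: |s| = 43, ∠ = 90.00° (in denominator)
|G| = 20 / 1.0906e+05 ≈ 0.00018339
Gain = 20 log₁₀(0.00018339) ≈ -74.73 dB
∠G = 0.00° − 221.76° = -221.76° ≡ 138.24° (principal value)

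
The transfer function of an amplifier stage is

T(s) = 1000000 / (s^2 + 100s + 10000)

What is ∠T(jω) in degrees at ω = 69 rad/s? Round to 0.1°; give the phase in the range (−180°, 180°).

-52.8°

At s = jω = j69:
quadratic: (j69)² + 100·j69 + 10000 = 5239 + j6900 → |·| ≈ 8663.6, ∠ ≈ 52.79°
∠T = 0.00° − 52.79° = -52.79°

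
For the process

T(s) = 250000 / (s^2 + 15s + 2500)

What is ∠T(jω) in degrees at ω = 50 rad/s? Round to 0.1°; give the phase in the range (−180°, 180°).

-90.0°

At s = jω = j50:
quadratic: (j50)² + 15·j50 + 2500 = 0 + j750 → |·| ≈ 750, ∠ ≈ 90.00°
∠T = 0.00° − 90.00° = -90.00°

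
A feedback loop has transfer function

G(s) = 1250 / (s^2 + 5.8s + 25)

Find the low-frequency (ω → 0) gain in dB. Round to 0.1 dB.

34.0 dB

G(0) = 1250 / 25 = 50
20 log₁₀(50) ≈ 33.98 dB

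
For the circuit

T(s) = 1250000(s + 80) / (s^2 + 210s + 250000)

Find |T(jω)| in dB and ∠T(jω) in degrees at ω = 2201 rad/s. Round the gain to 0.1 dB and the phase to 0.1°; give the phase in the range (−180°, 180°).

55.5 dB, -86.3°

At s = jω = j2201:
zero (s+80): 80 + j2201 → |·| = √(80²+2201²) = √4850801 ≈ 2202.5, ∠ = arctan(2201/80) ≈ 87.92°
quadratic: (j2201)² + 210·j2201 + 250000 = -4594401 + j462210 → |·| ≈ 4.6176e+06, ∠ ≈ 174.26°
|T| = 1250000 · 2202.5 / 4.6176e+06 ≈ 596.22
Gain = 20 log₁₀(596.22) ≈ 55.51 dB
∠T = 87.92° − 174.26° = -86.34°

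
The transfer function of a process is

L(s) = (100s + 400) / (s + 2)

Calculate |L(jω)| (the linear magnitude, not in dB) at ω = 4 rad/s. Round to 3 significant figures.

Substitute s = j4:
Numerator: 100(j4) + 400 = 400 + j400
Denominator: (j4) + 2 = 2 + j4
|N| = √(400² + 400²) ≈ 565.69, ∠N ≈ 45.00°
|D| = √(2² + 4²) ≈ 4.4721, ∠D ≈ 63.43°
|L| = 565.69 / 4.4721 ≈ 126.49

126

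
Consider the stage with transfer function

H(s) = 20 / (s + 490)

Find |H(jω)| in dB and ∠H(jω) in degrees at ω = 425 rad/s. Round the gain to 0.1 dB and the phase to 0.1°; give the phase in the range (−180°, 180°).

Substitute s = j425:
Numerator: 20 = 20 + j0
Denominator: (j425) + 490 = 490 + j425
|N| = √(20² + 0²) ≈ 20, ∠N ≈ 0.00°
|D| = √(490² + 425²) ≈ 648.63, ∠D ≈ 40.94°
|H| = 20 / 648.63 ≈ 0.030834
Gain = 20 log₁₀(0.030834) ≈ -30.22 dB
∠H = 0.00° − 40.94° = -40.94°

-30.2 dB, -40.9°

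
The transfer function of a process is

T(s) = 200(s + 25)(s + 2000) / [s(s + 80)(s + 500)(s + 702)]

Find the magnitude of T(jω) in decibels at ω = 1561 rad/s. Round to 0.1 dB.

-78.7 dB

At s = jω = j1561:
zero (s+25): 25 + j1561 → |·| = √(25²+1561²) = √2437346 ≈ 1561.2, ∠ = arctan(1561/25) ≈ 89.08°
zero (s+2000): 2000 + j1561 → |·| = √(2000²+1561²) = √6436721 ≈ 2537.1, ∠ = arctan(1561/2000) ≈ 37.97°
pole (s+80): 80 + j1561 → |·| = √(80²+1561²) = √2443121 ≈ 1563, ∠ = arctan(1561/80) ≈ 87.07°
pole (s+500): 500 + j1561 → |·| = √(500²+1561²) = √2686721 ≈ 1639.1, ∠ = arctan(1561/500) ≈ 72.24°
pole (s+702): 702 + j1561 → |·| = √(702²+1561²) = √2929525 ≈ 1711.6, ∠ = arctan(1561/702) ≈ 65.79°
pole at origin: |s| = 1561, ∠ = 90.00° (in denominator)
|T| = 200 · 3.9609e+06 / 6.8449e+12 ≈ 0.00011573
Gain = 20 log₁₀(0.00011573) ≈ -78.73 dB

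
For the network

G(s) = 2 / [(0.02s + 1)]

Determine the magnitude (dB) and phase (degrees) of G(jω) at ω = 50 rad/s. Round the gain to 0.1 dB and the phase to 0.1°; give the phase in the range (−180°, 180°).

3.0 dB, -45.0°

At ω = 50 rad/s:
pole (1 + j50·0.02) = 1 + j1 → |·| ≈ 1.4142, ∠ ≈ 45.00°
|G| = 2 · 1 / (1.4142) ≈ 1.4142
Gain = 20 log₁₀(1.4142) ≈ 3.01 dB
∠G = (0°) − (45.00°) = -45.00°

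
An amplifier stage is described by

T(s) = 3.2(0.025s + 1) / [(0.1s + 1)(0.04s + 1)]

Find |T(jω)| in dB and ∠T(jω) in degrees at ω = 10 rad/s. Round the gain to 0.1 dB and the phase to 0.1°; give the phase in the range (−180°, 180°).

6.7 dB, -52.8°

At ω = 10 rad/s:
zero (1 + j10·0.025) = 1 + j0.25 → |·| ≈ 1.0308, ∠ ≈ 14.04°
pole (1 + j10·0.1) = 1 + j1 → |·| ≈ 1.4142, ∠ ≈ 45.00°
pole (1 + j10·0.04) = 1 + j0.4 → |·| ≈ 1.077, ∠ ≈ 21.80°
|T| = 3.2 · 1.0308 / (1.4142 · 1.077) ≈ 2.1657
Gain = 20 log₁₀(2.1657) ≈ 6.71 dB
∠T = (14.04°) − (45.00° + 21.80°) = -52.76°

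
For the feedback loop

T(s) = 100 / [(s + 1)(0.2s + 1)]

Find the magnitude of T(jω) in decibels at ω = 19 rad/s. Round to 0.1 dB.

2.5 dB

At ω = 19 rad/s:
pole (1 + j19·1) = 1 + j19 → |·| ≈ 19.026, ∠ ≈ 86.99°
pole (1 + j19·0.2) = 1 + j3.8 → |·| ≈ 3.9294, ∠ ≈ 75.26°
|T| = 100 · 1 / (19.026 · 3.9294) ≈ 1.3376
Gain = 20 log₁₀(1.3376) ≈ 2.53 dB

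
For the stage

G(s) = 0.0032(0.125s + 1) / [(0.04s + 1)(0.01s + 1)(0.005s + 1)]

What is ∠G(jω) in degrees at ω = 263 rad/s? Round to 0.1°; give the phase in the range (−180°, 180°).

At ω = 263 rad/s:
zero (1 + j263·0.125) = 1 + j32.875 → |·| ≈ 32.89, ∠ ≈ 88.26°
pole (1 + j263·0.04) = 1 + j10.52 → |·| ≈ 10.567, ∠ ≈ 84.57°
pole (1 + j263·0.01) = 1 + j2.63 → |·| ≈ 2.8137, ∠ ≈ 69.18°
pole (1 + j263·0.005) = 1 + j1.315 → |·| ≈ 1.652, ∠ ≈ 52.75°
∠G = (88.26°) − (84.57° + 69.18° + 52.75°) = -118.24°

-118.2°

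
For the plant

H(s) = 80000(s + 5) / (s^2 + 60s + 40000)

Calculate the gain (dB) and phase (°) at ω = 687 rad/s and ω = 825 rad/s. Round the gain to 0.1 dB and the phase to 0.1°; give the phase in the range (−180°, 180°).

ω = 687: 42.1 dB, -85.0°; ω = 825: 40.2 dB, -85.9°

At s = jω = j687:
zero (s+5): 5 + j687 → |·| = √(5²+687²) = √471994 ≈ 687.02, ∠ = arctan(687/5) ≈ 89.58°
quadratic: (j687)² + 60·j687 + 40000 = -431969 + j41220 → |·| ≈ 4.3393e+05, ∠ ≈ 174.55°
|H| = 80000 · 687.02 / 4.3393e+05 ≈ 126.66
Gain = 20 log₁₀(126.66) ≈ 42.05 dB
∠H = 89.58° − 174.55° = -84.97°

At s = jω = j825:
zero (s+5): 5 + j825 → |·| = √(5²+825²) = √680650 ≈ 825.02, ∠ = arctan(825/5) ≈ 89.65°
quadratic: (j825)² + 60·j825 + 40000 = -640625 + j49500 → |·| ≈ 6.4253e+05, ∠ ≈ 175.58°
|H| = 80000 · 825.02 / 6.4253e+05 ≈ 102.72
Gain = 20 log₁₀(102.72) ≈ 40.23 dB
∠H = 89.65° − 175.58° = -85.93°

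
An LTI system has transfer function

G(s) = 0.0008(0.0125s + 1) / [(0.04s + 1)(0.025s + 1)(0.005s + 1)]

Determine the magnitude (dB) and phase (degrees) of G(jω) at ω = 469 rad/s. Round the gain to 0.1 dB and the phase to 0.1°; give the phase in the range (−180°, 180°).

-101.5 dB, -158.7°

At ω = 469 rad/s:
zero (1 + j469·0.0125) = 1 + j5.8625 → |·| ≈ 5.9472, ∠ ≈ 80.32°
pole (1 + j469·0.04) = 1 + j18.76 → |·| ≈ 18.787, ∠ ≈ 86.95°
pole (1 + j469·0.025) = 1 + j11.725 → |·| ≈ 11.768, ∠ ≈ 85.13°
pole (1 + j469·0.005) = 1 + j2.345 → |·| ≈ 2.5493, ∠ ≈ 66.90°
|G| = 0.0008 · 5.9472 / (18.787 · 11.768 · 2.5493) ≈ 8.4415e-06
Gain = 20 log₁₀(8.4415e-06) ≈ -101.47 dB
∠G = (80.32°) − (86.95° + 85.13° + 66.90°) = -158.66°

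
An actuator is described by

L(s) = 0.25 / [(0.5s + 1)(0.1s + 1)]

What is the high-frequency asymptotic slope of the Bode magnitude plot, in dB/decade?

Each pole contributes −20 dB/decade at high frequency; each zero contributes +20 dB/decade.
Net: 0 zero(s) − 2 pole(s) → -40 dB/decade.

-40 dB/decade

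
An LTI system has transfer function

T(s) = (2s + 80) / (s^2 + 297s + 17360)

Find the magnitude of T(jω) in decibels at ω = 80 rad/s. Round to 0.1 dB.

Substitute s = j80:
Numerator: 2(j80) + 80 = 80 + j160
Denominator: (j80)^2 + 297(j80) + 17360 = 10960 + j23760
|N| = √(80² + 160²) ≈ 178.89, ∠N ≈ 63.43°
|D| = √(10960² + 23760²) ≈ 26166, ∠D ≈ 65.24°
|T| = 178.89 / 26166 ≈ 0.0068367
Gain = 20 log₁₀(0.0068367) ≈ -43.30 dB

-43.3 dB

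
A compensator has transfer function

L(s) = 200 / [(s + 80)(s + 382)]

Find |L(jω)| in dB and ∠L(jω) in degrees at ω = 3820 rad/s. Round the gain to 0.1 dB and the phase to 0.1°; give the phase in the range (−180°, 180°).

At s = jω = j3820:
pole (s+80): 80 + j3820 → |·| = √(80²+3820²) = √14598800 ≈ 3820.8, ∠ = arctan(3820/80) ≈ 88.80°
pole (s+382): 382 + j3820 → |·| = √(382²+3820²) = √14738324 ≈ 3839.1, ∠ = arctan(3820/382) ≈ 84.29°
|L| = 200 / 1.4668e+07 ≈ 1.3635e-05
Gain = 20 log₁₀(1.3635e-05) ≈ -97.31 dB
∠L = 0.00° − 173.09° = -173.09°

-97.3 dB, -173.1°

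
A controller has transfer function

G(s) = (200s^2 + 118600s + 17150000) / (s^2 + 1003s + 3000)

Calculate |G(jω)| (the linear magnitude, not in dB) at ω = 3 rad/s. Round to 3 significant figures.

Substitute s = j3:
Numerator: 200(j3)^2 + 118600(j3) + 17150000 = 17148200 + j355800
Denominator: (j3)^2 + 1003(j3) + 3000 = 2991 + j3009
|N| = √(17148200² + 355800²) ≈ 1.7152e+07, ∠N ≈ 1.19°
|D| = √(2991² + 3009²) ≈ 4242.7, ∠D ≈ 45.17°
|G| = 1.7152e+07 / 4242.7 ≈ 4042.7

4.04e+03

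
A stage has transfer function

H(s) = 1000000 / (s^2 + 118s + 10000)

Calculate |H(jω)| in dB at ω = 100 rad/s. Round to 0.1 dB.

At s = jω = j100:
quadratic: (j100)² + 118·j100 + 10000 = 0 + j11800 → |·| ≈ 11800, ∠ ≈ 90.00°
|H| = 1000000 / 11800 ≈ 84.746
Gain = 20 log₁₀(84.746) ≈ 38.56 dB

38.6 dB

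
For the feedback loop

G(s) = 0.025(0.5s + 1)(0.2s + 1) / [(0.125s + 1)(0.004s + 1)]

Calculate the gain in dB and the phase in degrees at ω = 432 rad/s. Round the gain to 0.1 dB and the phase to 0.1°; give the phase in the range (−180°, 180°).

12.7 dB, 30.2°

At ω = 432 rad/s:
zero (1 + j432·0.5) = 1 + j216 → |·| ≈ 216, ∠ ≈ 89.73°
zero (1 + j432·0.2) = 1 + j86.4 → |·| ≈ 86.406, ∠ ≈ 89.34°
pole (1 + j432·0.125) = 1 + j54 → |·| ≈ 54.009, ∠ ≈ 88.94°
pole (1 + j432·0.004) = 1 + j1.728 → |·| ≈ 1.9965, ∠ ≈ 59.94°
|G| = 0.025 · 216 · 86.406 / (54.009 · 1.9965) ≈ 4.3272
Gain = 20 log₁₀(4.3272) ≈ 12.72 dB
∠G = (89.73° + 89.34°) − (88.94° + 59.94°) = 30.19°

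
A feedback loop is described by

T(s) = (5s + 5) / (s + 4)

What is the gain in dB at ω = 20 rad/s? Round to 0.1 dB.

13.8 dB

Substitute s = j20:
Numerator: 5(j20) + 5 = 5 + j100
Denominator: (j20) + 4 = 4 + j20
|N| = √(5² + 100²) ≈ 100.12, ∠N ≈ 87.14°
|D| = √(4² + 20²) ≈ 20.396, ∠D ≈ 78.69°
|T| = 100.12 / 20.396 ≈ 4.9088
Gain = 20 log₁₀(4.9088) ≈ 13.82 dB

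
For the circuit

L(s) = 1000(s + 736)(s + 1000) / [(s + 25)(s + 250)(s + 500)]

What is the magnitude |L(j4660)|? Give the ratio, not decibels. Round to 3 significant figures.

At s = jω = j4660:
zero (s+736): 736 + j4660 → |·| = √(736²+4660²) = √22257296 ≈ 4717.8, ∠ = arctan(4660/736) ≈ 81.02°
zero (s+1000): 1000 + j4660 → |·| = √(1000²+4660²) = √22715600 ≈ 4766.1, ∠ = arctan(4660/1000) ≈ 77.89°
pole (s+25): 25 + j4660 → |·| = √(25²+4660²) = √21716225 ≈ 4660.1, ∠ = arctan(4660/25) ≈ 89.69°
pole (s+250): 250 + j4660 → |·| = √(250²+4660²) = √21778100 ≈ 4666.7, ∠ = arctan(4660/250) ≈ 86.93°
pole (s+500): 500 + j4660 → |·| = √(500²+4660²) = √21965600 ≈ 4686.7, ∠ = arctan(4660/500) ≈ 83.88°
|L| = 1000 · 2.2486e+07 / 1.0192e+11 ≈ 0.22062

0.221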